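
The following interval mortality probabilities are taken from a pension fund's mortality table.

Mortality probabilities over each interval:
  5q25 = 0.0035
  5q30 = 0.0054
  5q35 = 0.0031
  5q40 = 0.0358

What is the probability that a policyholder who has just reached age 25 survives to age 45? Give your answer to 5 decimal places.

0.95267

The overall survival probability is (1 − 0.0035) × (1 − 0.0054) × (1 − 0.0031) × (1 − 0.0358).
= 0.9965 × 0.9946 × 0.9969 × 0.9642 = 0.952674.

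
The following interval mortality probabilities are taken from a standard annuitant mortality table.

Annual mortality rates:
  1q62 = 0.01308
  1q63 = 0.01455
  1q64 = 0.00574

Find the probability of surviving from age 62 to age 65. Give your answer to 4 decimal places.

3p62 = (1 − 0.01308) × (1 − 0.01455) × (1 − 0.00574).
= 0.98692 × 0.98545 × 0.99426 = 0.966978.

0.9670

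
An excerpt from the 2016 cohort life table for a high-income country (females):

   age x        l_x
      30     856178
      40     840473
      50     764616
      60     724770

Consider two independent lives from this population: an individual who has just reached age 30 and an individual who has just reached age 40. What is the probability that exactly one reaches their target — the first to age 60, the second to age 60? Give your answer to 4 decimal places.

0.2489

p₁ = l_60/l_30 = 724770/856178 = 0.846518; p₂ = l_60/l_40 = 724770/840473 = 0.862336.
P(exactly one) = p₁(1−p₂) + (1−p₁)p₂ = 0.116535 + 0.132353 = 0.248888.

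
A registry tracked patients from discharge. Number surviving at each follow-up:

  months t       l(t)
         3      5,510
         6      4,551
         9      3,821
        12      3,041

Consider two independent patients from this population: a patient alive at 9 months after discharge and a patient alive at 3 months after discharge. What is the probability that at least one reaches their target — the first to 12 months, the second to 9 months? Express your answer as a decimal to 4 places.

p₁ = l(12)/l(9) = 3,041/3,821 = 0.795865; p₂ = l(9)/l(3) = 3,821/5,510 = 0.693466.
P(at least one) = 1 − (1−p₁)(1−p₂) = 1 − 0.204135 × 0.306534 = 0.937426.

0.9374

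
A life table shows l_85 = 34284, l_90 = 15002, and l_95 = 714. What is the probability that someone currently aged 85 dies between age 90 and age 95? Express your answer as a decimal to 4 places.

0.4168

We want 5|5q85 = (l_90 − l_95)/l_85.
This is the probability of reaching 90 but not 95, conditional on being alive at 85: (l_90 − l_95) / l_85.
= (15002 − 714) / 34284 = 14288 / 34284 = 0.416754.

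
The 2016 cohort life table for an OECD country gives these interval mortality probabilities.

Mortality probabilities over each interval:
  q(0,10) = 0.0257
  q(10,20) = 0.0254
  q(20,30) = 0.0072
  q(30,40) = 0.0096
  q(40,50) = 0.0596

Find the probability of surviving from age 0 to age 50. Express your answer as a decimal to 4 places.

Survival from 0 to 50 is the product of surviving each interval: (1 − 0.0257) × (1 − 0.0254) × (1 − 0.0072) × (1 − 0.0096) × (1 − 0.0596).
= 0.9743 × 0.9746 × 0.9928 × 0.9904 × 0.9404 = 0.878019.

0.8780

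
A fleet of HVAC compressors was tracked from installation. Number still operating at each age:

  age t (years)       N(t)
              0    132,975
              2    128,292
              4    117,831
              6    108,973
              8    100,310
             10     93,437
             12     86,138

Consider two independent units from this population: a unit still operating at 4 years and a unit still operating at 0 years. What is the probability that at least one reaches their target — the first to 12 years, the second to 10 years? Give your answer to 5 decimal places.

0.92003

p₁ = N(12)/N(4) = 86,138/117,831 = 0.731030; p₂ = N(10)/N(0) = 93,437/132,975 = 0.702666.
P(at least one) = 1 − (1−p₁)(1−p₂) = 1 − 0.268970 × 0.297334 = 0.920026.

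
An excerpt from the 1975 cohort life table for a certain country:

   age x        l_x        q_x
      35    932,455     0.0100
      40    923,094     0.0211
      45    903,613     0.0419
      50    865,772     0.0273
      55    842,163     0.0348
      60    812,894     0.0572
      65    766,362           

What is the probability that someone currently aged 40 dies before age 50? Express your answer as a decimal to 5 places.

P(die before 50 | alive at 40) = 1 − l_50/l_40 = 1 − 865,772/923,094 = (57,322)/923,094 = 0.062098.

0.06210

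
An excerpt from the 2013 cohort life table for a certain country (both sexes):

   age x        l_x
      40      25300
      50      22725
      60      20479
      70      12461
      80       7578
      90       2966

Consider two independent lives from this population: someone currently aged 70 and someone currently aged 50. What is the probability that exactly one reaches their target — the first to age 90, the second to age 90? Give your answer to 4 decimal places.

p₁ = l_90/l_70 = 2966/12461 = 0.238023; p₂ = l_90/l_50 = 2966/22725 = 0.130517.
P(exactly one) = p₁(1−p₂) + (1−p₁)p₂ = 0.206957 + 0.099451 = 0.306408.

0.3064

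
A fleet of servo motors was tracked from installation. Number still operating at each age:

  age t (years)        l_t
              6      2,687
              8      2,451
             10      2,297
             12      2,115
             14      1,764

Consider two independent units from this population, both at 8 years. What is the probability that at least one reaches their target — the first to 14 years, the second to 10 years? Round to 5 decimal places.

0.98239

p₁ = l_14/l_8 = 1,764/2,451 = 0.719706; p₂ = l_10/l_8 = 2,297/2,451 = 0.937169.
P(at least one) = 1 − (1−p₁)(1−p₂) = 1 − 0.280294 × 0.062831 = 0.982389.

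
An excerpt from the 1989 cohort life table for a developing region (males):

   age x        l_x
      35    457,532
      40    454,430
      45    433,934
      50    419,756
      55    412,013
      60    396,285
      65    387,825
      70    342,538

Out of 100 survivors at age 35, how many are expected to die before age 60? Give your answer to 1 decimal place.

The relevant probability is 1 − 396,285/457,532 = 0.133864.
Expected number = 100 × 0.133864 = 13.4.

13.4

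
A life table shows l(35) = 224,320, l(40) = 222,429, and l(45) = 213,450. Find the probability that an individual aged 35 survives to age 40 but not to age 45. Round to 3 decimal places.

This is the probability of reaching 40 but not 45, conditional on being alive at 35: (l(40) − l(45)) / l(35).
= (222,429 − 213,450) / 224,320 = 8,979 / 224,320 = 0.040028.

0.040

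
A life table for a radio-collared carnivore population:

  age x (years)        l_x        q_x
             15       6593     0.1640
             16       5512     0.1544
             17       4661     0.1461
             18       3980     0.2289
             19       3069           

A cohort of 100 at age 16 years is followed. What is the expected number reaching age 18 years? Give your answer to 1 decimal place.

72.2

The relevant probability is 3980/5512 = 0.722061.
Expected number = 100 × 0.722061 = 72.2.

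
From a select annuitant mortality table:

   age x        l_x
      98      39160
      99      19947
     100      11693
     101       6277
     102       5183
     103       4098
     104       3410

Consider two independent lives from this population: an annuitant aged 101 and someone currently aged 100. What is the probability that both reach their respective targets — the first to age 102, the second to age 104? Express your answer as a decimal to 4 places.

0.2408

p₁ = l_102/l_101 = 5183/6277 = 0.825713; p₂ = l_104/l_100 = 3410/11693 = 0.291627.
P(both) = p₁ × p₂ = 0.825713 × 0.291627 = 0.240800.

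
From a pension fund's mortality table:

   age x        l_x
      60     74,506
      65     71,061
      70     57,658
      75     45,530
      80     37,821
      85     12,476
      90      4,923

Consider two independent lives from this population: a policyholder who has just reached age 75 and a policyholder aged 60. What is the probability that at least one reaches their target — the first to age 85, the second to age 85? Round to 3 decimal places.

0.396

p₁ = l_85/l_75 = 12,476/45,530 = 0.274017; p₂ = l_85/l_60 = 12,476/74,506 = 0.167450.
P(at least one) = 1 − (1−p₁)(1−p₂) = 1 − 0.725983 × 0.832550 = 0.395583.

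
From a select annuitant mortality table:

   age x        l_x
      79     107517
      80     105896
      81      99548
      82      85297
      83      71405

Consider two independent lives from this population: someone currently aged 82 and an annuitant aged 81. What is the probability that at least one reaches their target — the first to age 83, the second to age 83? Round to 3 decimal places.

0.954

p₁ = l_83/l_82 = 71405/85297 = 0.837134; p₂ = l_83/l_81 = 71405/99548 = 0.717292.
P(at least one) = 1 − (1−p₁)(1−p₂) = 1 − 0.162866 × 0.282708 = 0.953956.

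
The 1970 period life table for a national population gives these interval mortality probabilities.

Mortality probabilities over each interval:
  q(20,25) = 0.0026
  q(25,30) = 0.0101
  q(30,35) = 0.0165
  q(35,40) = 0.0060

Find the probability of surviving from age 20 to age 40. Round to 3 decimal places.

0.965

The overall survival probability is (1 − 0.0026) × (1 − 0.0101) × (1 − 0.0165) × (1 − 0.0060).
= 0.9974 × 0.9899 × 0.9835 × 0.9940 = 0.965209.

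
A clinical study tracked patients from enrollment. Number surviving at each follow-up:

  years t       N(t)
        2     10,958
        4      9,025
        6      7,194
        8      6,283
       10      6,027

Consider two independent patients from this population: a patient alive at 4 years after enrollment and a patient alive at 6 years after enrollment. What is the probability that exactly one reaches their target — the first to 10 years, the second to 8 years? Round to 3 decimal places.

0.375

p₁ = N(10)/N(4) = 6,027/9,025 = 0.667812; p₂ = N(8)/N(6) = 6,283/7,194 = 0.873367.
P(exactly one) = p₁(1−p₂) + (1−p₁)p₂ = 0.084567 + 0.290122 = 0.374689.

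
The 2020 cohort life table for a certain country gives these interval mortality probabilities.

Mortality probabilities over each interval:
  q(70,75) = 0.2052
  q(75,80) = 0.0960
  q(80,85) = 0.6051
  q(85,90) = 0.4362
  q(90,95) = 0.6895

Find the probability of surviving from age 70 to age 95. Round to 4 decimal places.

Chaining the interval survival probabilities: (1 − 0.2052) × (1 − 0.0960) × (1 − 0.6051) × (1 − 0.4362) × (1 − 0.6895).
= 0.7948 × 0.9040 × 0.3949 × 0.5638 × 0.3105 = 0.049671.

0.0497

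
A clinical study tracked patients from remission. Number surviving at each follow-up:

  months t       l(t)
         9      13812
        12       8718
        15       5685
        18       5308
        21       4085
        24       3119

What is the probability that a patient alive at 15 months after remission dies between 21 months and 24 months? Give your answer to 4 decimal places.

This is the probability of reaching 21 but not 24, conditional on being alive at 15: (l(21) − l(24)) / l(15).
= (4085 − 3119) / 5685 = 966 / 5685 = 0.169921.

0.1699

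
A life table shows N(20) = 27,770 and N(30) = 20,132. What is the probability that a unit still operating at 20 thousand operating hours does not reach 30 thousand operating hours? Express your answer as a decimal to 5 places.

0.27505

P(fail before 30 | operational at 20) = 1 − N(30)/N(20) = 1 − 20,132/27,770 = (7,638)/27,770 = 0.275045.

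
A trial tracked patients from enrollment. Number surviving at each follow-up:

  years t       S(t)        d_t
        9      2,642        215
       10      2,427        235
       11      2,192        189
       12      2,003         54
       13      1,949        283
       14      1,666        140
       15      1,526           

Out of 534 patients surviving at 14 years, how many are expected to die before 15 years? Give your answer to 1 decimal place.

The relevant probability is 1 − 1,526/1,666 = 0.084034.
Expected number = 534 × 0.084034 = 44.9.

44.9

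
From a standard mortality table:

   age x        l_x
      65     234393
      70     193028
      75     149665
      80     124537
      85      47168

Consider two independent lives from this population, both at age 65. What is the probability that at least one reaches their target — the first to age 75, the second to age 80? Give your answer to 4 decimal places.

p₁ = l_75/l_65 = 149665/234393 = 0.638522; p₂ = l_80/l_65 = 124537/234393 = 0.531317.
P(at least one) = 1 − (1−p₁)(1−p₂) = 1 − 0.361478 × 0.468683 = 0.830581.

0.8306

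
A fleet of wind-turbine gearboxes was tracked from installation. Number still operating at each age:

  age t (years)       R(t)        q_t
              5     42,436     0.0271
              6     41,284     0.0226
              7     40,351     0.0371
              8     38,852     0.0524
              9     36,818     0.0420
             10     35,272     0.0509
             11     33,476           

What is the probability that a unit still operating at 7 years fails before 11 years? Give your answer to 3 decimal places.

0.170

P(fail before 11 | operational at 7) = 1 − R(11)/R(7) = 1 − 33,476/40,351 = (6,875)/40,351 = 0.170380.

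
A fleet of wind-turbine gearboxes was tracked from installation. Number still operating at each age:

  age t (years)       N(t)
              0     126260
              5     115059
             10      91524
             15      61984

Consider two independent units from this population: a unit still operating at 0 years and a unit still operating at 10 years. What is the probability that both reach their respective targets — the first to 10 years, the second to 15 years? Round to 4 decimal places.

p₁ = N(10)/N(0) = 91524/126260 = 0.724885; p₂ = N(15)/N(10) = 61984/91524 = 0.677243.
P(both) = p₁ × p₂ = 0.724885 × 0.677243 = 0.490923.

0.4909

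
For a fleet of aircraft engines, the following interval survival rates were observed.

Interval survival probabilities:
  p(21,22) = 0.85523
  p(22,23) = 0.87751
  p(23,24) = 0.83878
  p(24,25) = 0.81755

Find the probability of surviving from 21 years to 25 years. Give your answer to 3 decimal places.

0.515

Survival from 21 to 25 is the product of surviving each interval: 0.85523 × 0.87751 × 0.83878 × 0.81755.
= 0.514633.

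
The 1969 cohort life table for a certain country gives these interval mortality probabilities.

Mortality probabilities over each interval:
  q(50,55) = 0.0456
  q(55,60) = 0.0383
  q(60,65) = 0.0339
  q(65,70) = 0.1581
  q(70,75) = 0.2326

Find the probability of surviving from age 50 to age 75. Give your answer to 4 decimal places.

Chaining the interval survival probabilities: (1 − 0.0456) × (1 − 0.0383) × (1 − 0.0339) × (1 − 0.1581) × (1 − 0.2326).
= 0.9544 × 0.9617 × 0.9661 × 0.8419 × 0.7674 = 0.572894.

0.5729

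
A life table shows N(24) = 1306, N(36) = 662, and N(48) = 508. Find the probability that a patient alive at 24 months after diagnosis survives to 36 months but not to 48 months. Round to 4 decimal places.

0.1179

This is the probability of reaching 36 but not 48, conditional on being alive at 24: (N(36) − N(48)) / N(24).
= (662 − 508) / 1306 = 154 / 1306 = 0.117917.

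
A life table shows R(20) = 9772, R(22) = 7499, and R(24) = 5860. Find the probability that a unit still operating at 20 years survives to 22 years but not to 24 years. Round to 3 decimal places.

This is the probability of reaching 22 but not 24, conditional on being operational at 20: (R(22) − R(24)) / R(20).
= (7499 − 5860) / 9772 = 1639 / 9772 = 0.167724.

0.168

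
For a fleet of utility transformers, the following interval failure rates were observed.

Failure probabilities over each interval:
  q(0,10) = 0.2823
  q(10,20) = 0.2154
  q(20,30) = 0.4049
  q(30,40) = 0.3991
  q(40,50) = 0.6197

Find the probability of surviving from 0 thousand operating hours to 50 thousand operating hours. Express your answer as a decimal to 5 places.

0.07658

The overall survival probability is (1 − 0.2823) × (1 − 0.2154) × (1 − 0.4049) × (1 − 0.3991) × (1 − 0.6197).
= 0.7177 × 0.7846 × 0.5951 × 0.6009 × 0.3803 = 0.076579.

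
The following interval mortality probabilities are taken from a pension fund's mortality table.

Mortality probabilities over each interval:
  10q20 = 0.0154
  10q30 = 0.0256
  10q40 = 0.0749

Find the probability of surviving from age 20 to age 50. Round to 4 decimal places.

0.8875

Chaining the interval survival probabilities: (1 − 0.0154) × (1 − 0.0256) × (1 − 0.0749).
= 0.9846 × 0.9744 × 0.9251 = 0.887536.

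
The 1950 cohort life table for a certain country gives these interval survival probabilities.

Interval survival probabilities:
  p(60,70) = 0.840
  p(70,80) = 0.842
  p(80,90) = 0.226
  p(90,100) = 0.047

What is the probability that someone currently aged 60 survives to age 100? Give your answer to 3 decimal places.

0.008

Survival from 60 to 100 is the product of surviving each interval: 0.840 × 0.842 × 0.226 × 0.047.
= 0.007513.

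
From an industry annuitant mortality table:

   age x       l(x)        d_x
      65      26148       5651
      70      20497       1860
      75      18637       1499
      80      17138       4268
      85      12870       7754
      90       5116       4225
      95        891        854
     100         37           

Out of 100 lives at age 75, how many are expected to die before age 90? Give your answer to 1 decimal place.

72.5

The relevant probability is 1 − 5116/18637 = 0.725492.
Expected number = 100 × 0.725492 = 72.5.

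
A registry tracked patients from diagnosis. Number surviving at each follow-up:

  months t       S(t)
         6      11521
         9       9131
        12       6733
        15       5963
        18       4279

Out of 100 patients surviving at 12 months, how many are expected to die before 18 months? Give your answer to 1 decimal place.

The relevant probability is 1 − 4279/6733 = 0.364473.
Expected number = 100 × 0.364473 = 36.4.

36.4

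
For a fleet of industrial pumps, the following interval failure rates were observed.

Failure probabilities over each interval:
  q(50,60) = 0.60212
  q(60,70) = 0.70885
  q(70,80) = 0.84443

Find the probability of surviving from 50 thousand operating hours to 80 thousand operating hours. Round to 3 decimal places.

0.018

P(survive 50→80) = (1 − 0.60212) × (1 − 0.70885) × (1 − 0.84443).
= 0.39788 × 0.29115 × 0.15557 = 0.018022.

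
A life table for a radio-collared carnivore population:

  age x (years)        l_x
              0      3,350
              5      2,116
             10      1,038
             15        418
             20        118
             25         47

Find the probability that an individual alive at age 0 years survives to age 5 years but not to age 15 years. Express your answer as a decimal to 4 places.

This is the probability of reaching 5 but not 15, conditional on being alive at 0: (l_5 − l_15) / l_0.
= (2,116 − 418) / 3,350 = 1,698 / 3,350 = 0.506866.

0.5069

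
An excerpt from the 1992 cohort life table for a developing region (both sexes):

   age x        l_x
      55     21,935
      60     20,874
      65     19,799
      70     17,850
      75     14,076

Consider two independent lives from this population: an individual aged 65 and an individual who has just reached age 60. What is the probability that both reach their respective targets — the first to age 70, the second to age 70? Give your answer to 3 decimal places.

p₁ = l_70/l_65 = 17,850/19,799 = 0.901561; p₂ = l_70/l_60 = 17,850/20,874 = 0.855131.
P(both) = p₁ × p₂ = 0.901561 × 0.855131 = 0.770953.

0.771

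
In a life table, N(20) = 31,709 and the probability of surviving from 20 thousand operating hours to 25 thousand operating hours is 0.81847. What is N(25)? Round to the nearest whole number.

N(25) = N(20) × p = 31,709 × 0.81847 = 25953.

25953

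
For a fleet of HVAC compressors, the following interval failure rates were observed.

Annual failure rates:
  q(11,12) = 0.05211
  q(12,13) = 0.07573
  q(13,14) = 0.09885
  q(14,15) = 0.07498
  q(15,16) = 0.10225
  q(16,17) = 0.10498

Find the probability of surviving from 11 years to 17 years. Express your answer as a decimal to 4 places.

0.5868

The overall survival probability is (1 − 0.05211) × (1 − 0.07573) × (1 − 0.09885) × (1 − 0.07498) × (1 − 0.10225) × (1 − 0.10498).
= 0.94789 × 0.92427 × 0.90115 × 0.92502 × 0.89775 × 0.89502 = 0.586804.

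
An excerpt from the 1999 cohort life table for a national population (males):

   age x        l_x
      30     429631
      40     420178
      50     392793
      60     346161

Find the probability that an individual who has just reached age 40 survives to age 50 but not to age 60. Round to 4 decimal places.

0.1110

We want 10|10q40 = (l_50 − l_60)/l_40.
This is the probability of reaching 50 but not 60, conditional on being alive at 40: (l_50 − l_60) / l_40.
= (392793 − 346161) / 420178 = 46632 / 420178 = 0.110982.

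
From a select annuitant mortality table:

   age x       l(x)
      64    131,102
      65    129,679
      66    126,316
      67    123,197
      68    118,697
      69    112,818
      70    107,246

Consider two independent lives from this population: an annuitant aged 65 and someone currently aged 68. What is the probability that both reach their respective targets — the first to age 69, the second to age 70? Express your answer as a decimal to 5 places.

0.78605

p₁ = l(69)/l(65) = 112,818/129,679 = 0.869979; p₂ = l(70)/l(68) = 107,246/118,697 = 0.903527.
P(both) = p₁ × p₂ = 0.869979 × 0.903527 = 0.786050.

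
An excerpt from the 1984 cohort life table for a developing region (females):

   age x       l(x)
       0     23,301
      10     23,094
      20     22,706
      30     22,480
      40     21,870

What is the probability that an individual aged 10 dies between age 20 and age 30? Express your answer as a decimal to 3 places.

0.010

This is the probability of reaching 20 but not 30, conditional on being alive at 10: (l(20) − l(30)) / l(10).
= (22,706 − 22,480) / 23,094 = 226 / 23,094 = 0.009786.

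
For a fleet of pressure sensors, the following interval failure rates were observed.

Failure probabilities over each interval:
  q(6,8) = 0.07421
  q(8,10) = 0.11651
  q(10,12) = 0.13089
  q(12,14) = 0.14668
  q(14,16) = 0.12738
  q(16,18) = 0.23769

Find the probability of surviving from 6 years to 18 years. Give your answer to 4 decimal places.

Survival from 6 to 18 is the product of surviving each interval: (1 − 0.07421) × (1 − 0.11651) × (1 − 0.13089) × (1 − 0.14668) × (1 − 0.12738) × (1 − 0.23769).
= 0.92579 × 0.88349 × 0.86911 × 0.85332 × 0.87262 × 0.76231 = 0.403513.

0.4035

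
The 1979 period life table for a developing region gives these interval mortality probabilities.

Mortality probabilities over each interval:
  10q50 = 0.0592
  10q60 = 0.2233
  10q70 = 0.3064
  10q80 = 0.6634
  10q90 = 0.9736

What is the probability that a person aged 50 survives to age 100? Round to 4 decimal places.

Survival from 50 to 100 is the product of surviving each interval: (1 − 0.0592) × (1 − 0.2233) × (1 − 0.3064) × (1 − 0.6634) × (1 − 0.9736).
= 0.9408 × 0.7767 × 0.6936 × 0.3366 × 0.0264 = 0.004504.

0.0045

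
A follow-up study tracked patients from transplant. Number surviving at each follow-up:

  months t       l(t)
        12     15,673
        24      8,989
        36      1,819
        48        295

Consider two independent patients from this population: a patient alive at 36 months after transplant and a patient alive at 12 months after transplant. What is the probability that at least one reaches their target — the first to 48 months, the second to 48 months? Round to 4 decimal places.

p₁ = l(48)/l(36) = 295/1,819 = 0.162177; p₂ = l(48)/l(12) = 295/15,673 = 0.018822.
P(at least one) = 1 − (1−p₁)(1−p₂) = 1 − 0.837823 × 0.981178 = 0.177947.

0.1779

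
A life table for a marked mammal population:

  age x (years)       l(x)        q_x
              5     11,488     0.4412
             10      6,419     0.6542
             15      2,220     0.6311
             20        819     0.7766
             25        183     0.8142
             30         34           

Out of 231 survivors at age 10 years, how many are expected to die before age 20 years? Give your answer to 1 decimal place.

201.5

The relevant probability is 1 − 819/6,419 = 0.872410.
Expected number = 231 × 0.872410 = 201.5.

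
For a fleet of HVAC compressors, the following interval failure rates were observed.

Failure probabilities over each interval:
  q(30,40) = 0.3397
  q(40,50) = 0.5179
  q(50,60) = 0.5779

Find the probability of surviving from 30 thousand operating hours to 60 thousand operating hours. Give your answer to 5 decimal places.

0.13437

P(survive 30→60) = (1 − 0.3397) × (1 − 0.5179) × (1 − 0.5779).
= 0.6603 × 0.4821 × 0.4221 = 0.134367.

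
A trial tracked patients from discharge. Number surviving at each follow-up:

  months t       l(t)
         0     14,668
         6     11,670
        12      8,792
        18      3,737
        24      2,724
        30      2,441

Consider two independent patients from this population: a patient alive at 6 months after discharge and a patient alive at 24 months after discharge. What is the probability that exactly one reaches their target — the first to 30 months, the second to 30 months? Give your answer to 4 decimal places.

p₁ = l(30)/l(6) = 2,441/11,670 = 0.209169; p₂ = l(30)/l(24) = 2,441/2,724 = 0.896109.
P(exactly one) = p₁(1−p₂) + (1−p₁)p₂ = 0.021731 + 0.708671 = 0.730402.

0.7304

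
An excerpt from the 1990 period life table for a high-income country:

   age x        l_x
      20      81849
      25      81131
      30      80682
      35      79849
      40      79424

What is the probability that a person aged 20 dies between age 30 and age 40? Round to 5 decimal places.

This is the probability of reaching 30 but not 40, conditional on being alive at 20: (l_30 − l_40) / l_20.
= (80682 − 79424) / 81849 = 1258 / 81849 = 0.015370.

0.01537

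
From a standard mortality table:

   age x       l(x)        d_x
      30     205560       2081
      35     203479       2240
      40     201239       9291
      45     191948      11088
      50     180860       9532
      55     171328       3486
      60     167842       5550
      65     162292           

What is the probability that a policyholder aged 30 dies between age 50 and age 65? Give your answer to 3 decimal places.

0.090

This is the probability of reaching 50 but not 65, conditional on being alive at 30: (l(50) − l(65)) / l(30).
= (180860 − 162292) / 205560 = 18568 / 205560 = 0.090329.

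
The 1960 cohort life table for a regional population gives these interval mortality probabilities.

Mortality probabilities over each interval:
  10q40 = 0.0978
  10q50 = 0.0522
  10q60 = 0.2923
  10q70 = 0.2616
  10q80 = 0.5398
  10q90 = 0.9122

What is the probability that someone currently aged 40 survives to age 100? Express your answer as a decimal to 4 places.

Survival from 40 to 100 is the product of surviving each interval: (1 − 0.0978) × (1 − 0.0522) × (1 − 0.2923) × (1 − 0.2616) × (1 − 0.5398) × (1 − 0.9122).
= 0.9022 × 0.9478 × 0.7077 × 0.7384 × 0.4602 × 0.0878 = 0.018055.

0.0181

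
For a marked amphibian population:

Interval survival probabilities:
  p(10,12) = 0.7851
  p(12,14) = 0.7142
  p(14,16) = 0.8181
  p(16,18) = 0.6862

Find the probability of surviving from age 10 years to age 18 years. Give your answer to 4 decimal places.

0.3148

Chaining the interval survival probabilities: 0.7851 × 0.7142 × 0.8181 × 0.6862.
= 0.314776.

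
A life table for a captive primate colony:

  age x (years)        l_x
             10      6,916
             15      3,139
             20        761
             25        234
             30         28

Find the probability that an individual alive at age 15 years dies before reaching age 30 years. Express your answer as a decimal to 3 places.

0.991

P(die before 30 | alive at 15) = 1 − l_30/l_15 = 1 − 28/3,139 = (3,111)/3,139 = 0.991080.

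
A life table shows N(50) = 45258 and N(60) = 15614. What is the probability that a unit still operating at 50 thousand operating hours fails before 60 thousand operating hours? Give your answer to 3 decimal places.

0.655

P(fail before 60 | operational at 50) = 1 − N(60)/N(50) = 1 − 15614/45258 = (29644)/45258 = 0.655000.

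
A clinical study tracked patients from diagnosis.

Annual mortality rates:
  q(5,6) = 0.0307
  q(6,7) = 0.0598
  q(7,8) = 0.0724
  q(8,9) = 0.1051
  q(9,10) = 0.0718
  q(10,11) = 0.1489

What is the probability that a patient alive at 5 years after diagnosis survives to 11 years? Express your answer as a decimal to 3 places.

The overall survival probability is (1 − 0.0307) × (1 − 0.0598) × (1 − 0.0724) × (1 − 0.1051) × (1 − 0.0718) × (1 − 0.1489).
= 0.9693 × 0.9402 × 0.9276 × 0.8949 × 0.9282 × 0.8511 = 0.597635.

0.598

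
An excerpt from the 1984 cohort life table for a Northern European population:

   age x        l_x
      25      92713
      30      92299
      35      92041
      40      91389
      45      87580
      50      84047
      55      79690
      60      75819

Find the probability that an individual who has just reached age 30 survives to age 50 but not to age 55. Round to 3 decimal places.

We want 20|5q30 = (l_50 − l_55)/l_30.
This is the probability of reaching 50 but not 55, conditional on being alive at 30: (l_50 − l_55) / l_30.
= (84047 − 79690) / 92299 = 4357 / 92299 = 0.047205.

0.047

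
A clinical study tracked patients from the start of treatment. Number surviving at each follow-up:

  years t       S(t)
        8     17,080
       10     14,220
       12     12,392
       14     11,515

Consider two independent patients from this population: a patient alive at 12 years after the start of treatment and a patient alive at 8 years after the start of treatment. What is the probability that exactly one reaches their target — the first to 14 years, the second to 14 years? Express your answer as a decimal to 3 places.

p₁ = S(14)/S(12) = 11,515/12,392 = 0.929229; p₂ = S(14)/S(8) = 11,515/17,080 = 0.674180.
P(exactly one) = p₁(1−p₂) + (1−p₁)p₂ = 0.302761 + 0.047712 = 0.350474.

0.350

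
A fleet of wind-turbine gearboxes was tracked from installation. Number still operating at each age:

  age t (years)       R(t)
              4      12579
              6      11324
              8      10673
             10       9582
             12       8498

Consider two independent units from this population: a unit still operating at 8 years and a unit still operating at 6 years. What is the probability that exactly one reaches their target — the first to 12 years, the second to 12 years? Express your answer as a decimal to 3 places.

0.352

p₁ = R(12)/R(8) = 8498/10673 = 0.796215; p₂ = R(12)/R(6) = 8498/11324 = 0.750442.
P(exactly one) = p₁(1−p₂) + (1−p₁)p₂ = 0.198702 + 0.152929 = 0.351631.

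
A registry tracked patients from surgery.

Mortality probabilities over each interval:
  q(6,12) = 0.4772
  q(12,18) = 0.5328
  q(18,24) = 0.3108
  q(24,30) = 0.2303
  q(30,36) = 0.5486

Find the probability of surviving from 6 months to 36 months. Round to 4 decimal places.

Survival from 6 to 36 is the product of surviving each interval: (1 − 0.4772) × (1 − 0.5328) × (1 − 0.3108) × (1 − 0.2303) × (1 − 0.5486).
= 0.5228 × 0.4672 × 0.6892 × 0.7697 × 0.4514 = 0.058488.

0.0585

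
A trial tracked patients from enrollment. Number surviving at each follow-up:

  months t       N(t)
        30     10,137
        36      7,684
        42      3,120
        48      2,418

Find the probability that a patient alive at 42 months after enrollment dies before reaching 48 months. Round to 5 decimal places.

P(die before 48 | alive at 42) = 1 − N(48)/N(42) = 1 − 2,418/3,120 = (702)/3,120 = 0.225000.

0.22500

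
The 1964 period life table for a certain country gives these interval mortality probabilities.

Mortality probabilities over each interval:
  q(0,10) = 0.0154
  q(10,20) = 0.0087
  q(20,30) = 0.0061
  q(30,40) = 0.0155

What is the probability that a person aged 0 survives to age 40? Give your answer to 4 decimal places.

0.9550

Chaining the interval survival probabilities: (1 − 0.0154) × (1 − 0.0087) × (1 − 0.0061) × (1 − 0.0155).
= 0.9846 × 0.9913 × 0.9939 × 0.9845 = 0.955044.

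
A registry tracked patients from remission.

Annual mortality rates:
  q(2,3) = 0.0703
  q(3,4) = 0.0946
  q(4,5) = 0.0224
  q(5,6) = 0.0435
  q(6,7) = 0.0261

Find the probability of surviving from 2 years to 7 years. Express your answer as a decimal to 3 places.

0.767

P(survive 2→7) = (1 − 0.0703) × (1 − 0.0946) × (1 − 0.0224) × (1 − 0.0435) × (1 − 0.0261).
= 0.9297 × 0.9054 × 0.9776 × 0.9565 × 0.9739 = 0.766556.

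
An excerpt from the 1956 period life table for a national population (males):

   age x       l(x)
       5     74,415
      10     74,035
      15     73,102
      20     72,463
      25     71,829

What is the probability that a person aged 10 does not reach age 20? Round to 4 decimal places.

P(die before 20 | alive at 10) = 1 − l(20)/l(10) = 1 − 72,463/74,035 = (1,572)/74,035 = 0.021233.

0.0212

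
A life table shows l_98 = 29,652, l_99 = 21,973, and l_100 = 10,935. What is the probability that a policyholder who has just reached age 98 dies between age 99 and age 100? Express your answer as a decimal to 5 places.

0.37225

We want 1|1q98 = (l_99 − l_100)/l_98.
This is the probability of reaching 99 but not 100, conditional on being alive at 98: (l_99 − l_100) / l_98.
= (21,973 − 10,935) / 29,652 = 11,038 / 29,652 = 0.372251.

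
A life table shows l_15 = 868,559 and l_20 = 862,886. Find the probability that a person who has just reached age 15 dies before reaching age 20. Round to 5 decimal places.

P(die before 20 | alive at 15) = 1 − l_20/l_15 = 1 − 862,886/868,559 = (5,673)/868,559 = 0.006532.

0.00653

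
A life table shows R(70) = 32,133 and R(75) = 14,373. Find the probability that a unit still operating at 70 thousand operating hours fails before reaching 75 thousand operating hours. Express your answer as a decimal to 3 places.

P(fail before 75 | operational at 70) = 1 − R(75)/R(70) = 1 − 14,373/32,133 = (17,760)/32,133 = 0.552703.

0.553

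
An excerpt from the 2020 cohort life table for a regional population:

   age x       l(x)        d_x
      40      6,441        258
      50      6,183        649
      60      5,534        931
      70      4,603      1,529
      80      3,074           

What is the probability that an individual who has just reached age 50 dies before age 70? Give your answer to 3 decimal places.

P(die before 70 | alive at 50) = 1 − l(70)/l(50) = 1 − 4,603/6,183 = (1,580)/6,183 = 0.255539.

0.256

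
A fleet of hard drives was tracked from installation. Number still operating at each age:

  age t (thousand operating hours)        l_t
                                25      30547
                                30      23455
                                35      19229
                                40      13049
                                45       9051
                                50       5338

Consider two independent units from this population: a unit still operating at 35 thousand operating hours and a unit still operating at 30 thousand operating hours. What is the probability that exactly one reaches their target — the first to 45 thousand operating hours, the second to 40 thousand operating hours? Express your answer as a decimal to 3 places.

0.503

p₁ = l_45/l_35 = 9051/19229 = 0.470695; p₂ = l_40/l_30 = 13049/23455 = 0.556342.
P(exactly one) = p₁(1−p₂) + (1−p₁)p₂ = 0.208828 + 0.294475 = 0.503302.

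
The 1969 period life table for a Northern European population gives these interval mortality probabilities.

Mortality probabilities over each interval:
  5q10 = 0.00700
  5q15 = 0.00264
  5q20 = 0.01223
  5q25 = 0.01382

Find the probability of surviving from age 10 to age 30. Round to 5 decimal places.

The overall survival probability is (1 − 0.00700) × (1 − 0.00264) × (1 − 0.01223) × (1 − 0.01382).
= 0.99300 × 0.99736 × 0.98777 × 0.98618 = 0.964747.

0.96475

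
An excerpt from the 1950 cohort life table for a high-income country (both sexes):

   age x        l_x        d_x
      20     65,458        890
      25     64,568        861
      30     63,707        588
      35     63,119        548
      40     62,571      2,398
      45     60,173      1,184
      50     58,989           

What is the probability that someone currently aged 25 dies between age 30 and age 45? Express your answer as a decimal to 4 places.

We want 5|15q25 = (l_30 − l_45)/l_25.
This is the probability of reaching 30 but not 45, conditional on being alive at 25: (l_30 − l_45) / l_25.
= (63,707 − 60,173) / 64,568 = 3,534 / 64,568 = 0.054733.

0.0547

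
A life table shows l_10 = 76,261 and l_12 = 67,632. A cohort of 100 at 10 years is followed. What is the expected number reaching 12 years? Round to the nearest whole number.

89

The relevant probability is 67,632/76,261 = 0.886849.
Expected number = 100 × 0.886849 = 89.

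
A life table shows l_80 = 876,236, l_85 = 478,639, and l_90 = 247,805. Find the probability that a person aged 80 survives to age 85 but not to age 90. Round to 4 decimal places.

0.2634

We want 5|5q80 = (l_85 − l_90)/l_80.
This is the probability of reaching 85 but not 90, conditional on being alive at 80: (l_85 − l_90) / l_80.
= (478,639 − 247,805) / 876,236 = 230,834 / 876,236 = 0.263438.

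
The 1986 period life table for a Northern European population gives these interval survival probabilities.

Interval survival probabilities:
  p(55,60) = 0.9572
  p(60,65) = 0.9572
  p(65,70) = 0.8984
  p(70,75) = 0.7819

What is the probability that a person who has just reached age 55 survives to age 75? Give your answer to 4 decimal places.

0.6436

Chaining the interval survival probabilities: 0.9572 × 0.9572 × 0.8984 × 0.7819.
= 0.643615.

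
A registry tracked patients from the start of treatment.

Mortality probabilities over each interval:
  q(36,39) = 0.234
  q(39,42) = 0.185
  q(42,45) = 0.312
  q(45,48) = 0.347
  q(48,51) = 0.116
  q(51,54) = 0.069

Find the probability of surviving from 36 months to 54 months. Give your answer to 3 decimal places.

0.231

The overall survival probability is (1 − 0.234) × (1 − 0.185) × (1 − 0.312) × (1 − 0.347) × (1 − 0.116) × (1 − 0.069).
= 0.766 × 0.815 × 0.688 × 0.653 × 0.884 × 0.931 = 0.230829.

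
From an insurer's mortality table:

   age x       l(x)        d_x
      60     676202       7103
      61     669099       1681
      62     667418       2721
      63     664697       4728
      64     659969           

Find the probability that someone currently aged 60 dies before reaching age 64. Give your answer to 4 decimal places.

0.0240

P(die before 64 | alive at 60) = 1 − l(64)/l(60) = 1 − 659969/676202 = (16233)/676202 = 0.024006.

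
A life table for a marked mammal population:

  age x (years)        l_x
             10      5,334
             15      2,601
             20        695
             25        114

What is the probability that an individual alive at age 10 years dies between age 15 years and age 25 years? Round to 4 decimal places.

0.4663

This is the probability of reaching 15 but not 25, conditional on being alive at 10: (l_15 − l_25) / l_10.
= (2,601 − 114) / 5,334 = 2,487 / 5,334 = 0.466254.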